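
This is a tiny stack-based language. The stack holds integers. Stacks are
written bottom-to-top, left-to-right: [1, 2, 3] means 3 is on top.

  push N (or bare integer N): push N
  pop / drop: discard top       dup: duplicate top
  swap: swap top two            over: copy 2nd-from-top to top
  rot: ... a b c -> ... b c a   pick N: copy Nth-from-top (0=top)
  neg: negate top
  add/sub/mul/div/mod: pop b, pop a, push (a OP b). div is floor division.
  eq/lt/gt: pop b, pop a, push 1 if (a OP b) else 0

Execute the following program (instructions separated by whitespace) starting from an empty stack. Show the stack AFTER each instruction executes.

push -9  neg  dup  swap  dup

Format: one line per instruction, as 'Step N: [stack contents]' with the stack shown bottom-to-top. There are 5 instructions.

Step 1: [-9]
Step 2: [9]
Step 3: [9, 9]
Step 4: [9, 9]
Step 5: [9, 9, 9]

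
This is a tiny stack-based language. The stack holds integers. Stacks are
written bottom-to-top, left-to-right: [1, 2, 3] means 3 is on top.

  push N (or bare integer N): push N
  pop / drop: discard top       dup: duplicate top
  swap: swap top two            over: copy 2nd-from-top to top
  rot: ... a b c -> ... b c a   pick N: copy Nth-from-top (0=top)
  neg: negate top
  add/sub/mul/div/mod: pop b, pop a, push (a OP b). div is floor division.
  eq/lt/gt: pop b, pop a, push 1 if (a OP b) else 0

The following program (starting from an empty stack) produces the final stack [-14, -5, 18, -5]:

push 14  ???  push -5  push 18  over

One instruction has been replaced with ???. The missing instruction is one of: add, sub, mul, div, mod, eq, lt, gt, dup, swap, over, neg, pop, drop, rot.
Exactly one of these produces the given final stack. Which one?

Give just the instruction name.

Stack before ???: [14]
Stack after ???:  [-14]
The instruction that transforms [14] -> [-14] is: neg

Answer: neg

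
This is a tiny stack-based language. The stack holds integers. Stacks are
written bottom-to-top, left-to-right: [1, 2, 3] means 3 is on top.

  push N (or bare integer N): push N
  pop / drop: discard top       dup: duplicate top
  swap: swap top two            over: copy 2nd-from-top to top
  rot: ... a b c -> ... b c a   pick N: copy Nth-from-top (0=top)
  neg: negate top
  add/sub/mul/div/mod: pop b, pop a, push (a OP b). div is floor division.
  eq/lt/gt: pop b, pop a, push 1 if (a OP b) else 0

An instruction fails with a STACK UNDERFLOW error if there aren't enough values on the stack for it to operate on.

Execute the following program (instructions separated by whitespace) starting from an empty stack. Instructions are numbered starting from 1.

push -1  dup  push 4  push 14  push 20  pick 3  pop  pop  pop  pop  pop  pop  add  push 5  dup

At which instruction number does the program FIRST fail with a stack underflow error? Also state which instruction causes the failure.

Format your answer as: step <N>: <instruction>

Step 1 ('push -1'): stack = [-1], depth = 1
Step 2 ('dup'): stack = [-1, -1], depth = 2
Step 3 ('push 4'): stack = [-1, -1, 4], depth = 3
Step 4 ('push 14'): stack = [-1, -1, 4, 14], depth = 4
Step 5 ('push 20'): stack = [-1, -1, 4, 14, 20], depth = 5
Step 6 ('pick 3'): stack = [-1, -1, 4, 14, 20, -1], depth = 6
Step 7 ('pop'): stack = [-1, -1, 4, 14, 20], depth = 5
Step 8 ('pop'): stack = [-1, -1, 4, 14], depth = 4
Step 9 ('pop'): stack = [-1, -1, 4], depth = 3
Step 10 ('pop'): stack = [-1, -1], depth = 2
Step 11 ('pop'): stack = [-1], depth = 1
Step 12 ('pop'): stack = [], depth = 0
Step 13 ('add'): needs 2 value(s) but depth is 0 — STACK UNDERFLOW

Answer: step 13: add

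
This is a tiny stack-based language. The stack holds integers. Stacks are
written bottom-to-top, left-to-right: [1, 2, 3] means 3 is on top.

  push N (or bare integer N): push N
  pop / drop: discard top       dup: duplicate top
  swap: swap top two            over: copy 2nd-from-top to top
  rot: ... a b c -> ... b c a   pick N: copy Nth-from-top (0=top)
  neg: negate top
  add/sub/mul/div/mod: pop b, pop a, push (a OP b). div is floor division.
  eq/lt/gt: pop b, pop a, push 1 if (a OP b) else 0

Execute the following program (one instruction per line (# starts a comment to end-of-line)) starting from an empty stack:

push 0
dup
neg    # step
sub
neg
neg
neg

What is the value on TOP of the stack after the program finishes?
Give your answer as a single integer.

Answer: 0

Derivation:
After 'push 0': [0]
After 'dup': [0, 0]
After 'neg': [0, 0]
After 'sub': [0]
After 'neg': [0]
After 'neg': [0]
After 'neg': [0]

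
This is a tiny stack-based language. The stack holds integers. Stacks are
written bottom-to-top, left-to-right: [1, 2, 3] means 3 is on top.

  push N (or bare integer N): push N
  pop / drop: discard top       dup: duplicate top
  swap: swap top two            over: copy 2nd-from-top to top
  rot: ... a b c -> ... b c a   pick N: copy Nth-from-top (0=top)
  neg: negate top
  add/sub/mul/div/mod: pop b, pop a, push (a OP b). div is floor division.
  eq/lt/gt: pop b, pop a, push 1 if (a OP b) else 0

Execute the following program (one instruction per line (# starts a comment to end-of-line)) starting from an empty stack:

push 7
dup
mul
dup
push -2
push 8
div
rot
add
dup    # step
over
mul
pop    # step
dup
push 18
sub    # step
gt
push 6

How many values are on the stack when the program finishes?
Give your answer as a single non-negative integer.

Answer: 3

Derivation:
After 'push 7': stack = [7] (depth 1)
After 'dup': stack = [7, 7] (depth 2)
After 'mul': stack = [49] (depth 1)
After 'dup': stack = [49, 49] (depth 2)
After 'push -2': stack = [49, 49, -2] (depth 3)
After 'push 8': stack = [49, 49, -2, 8] (depth 4)
After 'div': stack = [49, 49, -1] (depth 3)
After 'rot': stack = [49, -1, 49] (depth 3)
After 'add': stack = [49, 48] (depth 2)
After 'dup': stack = [49, 48, 48] (depth 3)
After 'over': stack = [49, 48, 48, 48] (depth 4)
After 'mul': stack = [49, 48, 2304] (depth 3)
After 'pop': stack = [49, 48] (depth 2)
After 'dup': stack = [49, 48, 48] (depth 3)
After 'push 18': stack = [49, 48, 48, 18] (depth 4)
After 'sub': stack = [49, 48, 30] (depth 3)
After 'gt': stack = [49, 1] (depth 2)
After 'push 6': stack = [49, 1, 6] (depth 3)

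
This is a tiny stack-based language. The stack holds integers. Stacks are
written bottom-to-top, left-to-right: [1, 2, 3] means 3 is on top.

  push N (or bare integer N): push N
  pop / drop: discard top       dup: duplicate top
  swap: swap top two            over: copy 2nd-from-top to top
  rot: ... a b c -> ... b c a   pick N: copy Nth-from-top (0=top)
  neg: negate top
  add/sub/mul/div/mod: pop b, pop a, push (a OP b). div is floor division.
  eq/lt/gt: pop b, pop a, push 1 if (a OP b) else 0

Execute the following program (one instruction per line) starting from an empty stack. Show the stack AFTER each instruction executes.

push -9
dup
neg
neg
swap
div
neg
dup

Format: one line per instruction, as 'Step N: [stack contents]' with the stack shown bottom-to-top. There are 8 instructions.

Step 1: [-9]
Step 2: [-9, -9]
Step 3: [-9, 9]
Step 4: [-9, -9]
Step 5: [-9, -9]
Step 6: [1]
Step 7: [-1]
Step 8: [-1, -1]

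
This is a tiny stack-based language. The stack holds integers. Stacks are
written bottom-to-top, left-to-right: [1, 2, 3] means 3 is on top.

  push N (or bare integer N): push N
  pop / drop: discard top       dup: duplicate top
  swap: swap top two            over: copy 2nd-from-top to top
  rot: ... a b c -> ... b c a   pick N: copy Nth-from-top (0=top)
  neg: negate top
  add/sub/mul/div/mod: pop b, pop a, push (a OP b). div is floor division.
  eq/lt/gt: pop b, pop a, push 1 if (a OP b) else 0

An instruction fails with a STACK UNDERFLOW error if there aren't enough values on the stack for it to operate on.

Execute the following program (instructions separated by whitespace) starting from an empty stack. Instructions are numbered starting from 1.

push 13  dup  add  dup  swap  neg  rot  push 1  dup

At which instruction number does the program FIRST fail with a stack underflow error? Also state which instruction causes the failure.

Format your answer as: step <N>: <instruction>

Step 1 ('push 13'): stack = [13], depth = 1
Step 2 ('dup'): stack = [13, 13], depth = 2
Step 3 ('add'): stack = [26], depth = 1
Step 4 ('dup'): stack = [26, 26], depth = 2
Step 5 ('swap'): stack = [26, 26], depth = 2
Step 6 ('neg'): stack = [26, -26], depth = 2
Step 7 ('rot'): needs 3 value(s) but depth is 2 — STACK UNDERFLOW

Answer: step 7: rot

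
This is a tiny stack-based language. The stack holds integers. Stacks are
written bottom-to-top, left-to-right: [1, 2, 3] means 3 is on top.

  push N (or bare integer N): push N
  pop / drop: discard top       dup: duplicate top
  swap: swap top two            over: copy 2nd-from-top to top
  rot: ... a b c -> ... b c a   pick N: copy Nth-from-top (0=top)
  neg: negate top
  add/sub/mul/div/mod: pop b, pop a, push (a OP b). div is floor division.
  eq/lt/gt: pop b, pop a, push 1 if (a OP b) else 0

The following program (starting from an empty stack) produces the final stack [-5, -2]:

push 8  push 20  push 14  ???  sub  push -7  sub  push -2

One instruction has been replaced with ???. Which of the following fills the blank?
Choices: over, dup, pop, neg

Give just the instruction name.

Stack before ???: [8, 20, 14]
Stack after ???:  [8, 20]
Checking each choice:
  over: produces [8, 20, 1, -2]
  dup: produces [8, 20, 7, -2]
  pop: MATCH
  neg: produces [8, 41, -2]


Answer: pop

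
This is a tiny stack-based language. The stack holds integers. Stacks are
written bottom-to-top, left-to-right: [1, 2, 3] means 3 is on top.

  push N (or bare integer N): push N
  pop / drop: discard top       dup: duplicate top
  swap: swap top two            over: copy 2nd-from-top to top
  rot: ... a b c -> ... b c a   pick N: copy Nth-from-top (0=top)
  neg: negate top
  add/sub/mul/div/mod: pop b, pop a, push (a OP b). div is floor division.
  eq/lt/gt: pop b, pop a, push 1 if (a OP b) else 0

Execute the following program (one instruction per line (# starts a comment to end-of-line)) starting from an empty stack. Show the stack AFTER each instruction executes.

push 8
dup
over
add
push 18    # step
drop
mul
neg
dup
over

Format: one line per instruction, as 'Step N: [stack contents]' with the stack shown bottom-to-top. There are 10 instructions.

Step 1: [8]
Step 2: [8, 8]
Step 3: [8, 8, 8]
Step 4: [8, 16]
Step 5: [8, 16, 18]
Step 6: [8, 16]
Step 7: [128]
Step 8: [-128]
Step 9: [-128, -128]
Step 10: [-128, -128, -128]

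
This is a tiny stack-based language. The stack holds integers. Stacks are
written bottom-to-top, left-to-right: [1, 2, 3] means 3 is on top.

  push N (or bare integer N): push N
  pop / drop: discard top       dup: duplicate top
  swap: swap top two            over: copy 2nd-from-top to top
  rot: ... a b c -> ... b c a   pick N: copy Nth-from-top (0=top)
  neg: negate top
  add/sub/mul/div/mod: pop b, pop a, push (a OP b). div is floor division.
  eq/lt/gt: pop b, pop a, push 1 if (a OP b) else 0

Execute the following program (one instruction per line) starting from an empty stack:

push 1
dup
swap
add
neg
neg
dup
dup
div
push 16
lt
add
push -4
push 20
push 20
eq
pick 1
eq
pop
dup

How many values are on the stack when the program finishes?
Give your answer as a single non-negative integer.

After 'push 1': stack = [1] (depth 1)
After 'dup': stack = [1, 1] (depth 2)
After 'swap': stack = [1, 1] (depth 2)
After 'add': stack = [2] (depth 1)
After 'neg': stack = [-2] (depth 1)
After 'neg': stack = [2] (depth 1)
After 'dup': stack = [2, 2] (depth 2)
After 'dup': stack = [2, 2, 2] (depth 3)
After 'div': stack = [2, 1] (depth 2)
After 'push 16': stack = [2, 1, 16] (depth 3)
After 'lt': stack = [2, 1] (depth 2)
After 'add': stack = [3] (depth 1)
After 'push -4': stack = [3, -4] (depth 2)
After 'push 20': stack = [3, -4, 20] (depth 3)
After 'push 20': stack = [3, -4, 20, 20] (depth 4)
After 'eq': stack = [3, -4, 1] (depth 3)
After 'pick 1': stack = [3, -4, 1, -4] (depth 4)
After 'eq': stack = [3, -4, 0] (depth 3)
After 'pop': stack = [3, -4] (depth 2)
After 'dup': stack = [3, -4, -4] (depth 3)

Answer: 3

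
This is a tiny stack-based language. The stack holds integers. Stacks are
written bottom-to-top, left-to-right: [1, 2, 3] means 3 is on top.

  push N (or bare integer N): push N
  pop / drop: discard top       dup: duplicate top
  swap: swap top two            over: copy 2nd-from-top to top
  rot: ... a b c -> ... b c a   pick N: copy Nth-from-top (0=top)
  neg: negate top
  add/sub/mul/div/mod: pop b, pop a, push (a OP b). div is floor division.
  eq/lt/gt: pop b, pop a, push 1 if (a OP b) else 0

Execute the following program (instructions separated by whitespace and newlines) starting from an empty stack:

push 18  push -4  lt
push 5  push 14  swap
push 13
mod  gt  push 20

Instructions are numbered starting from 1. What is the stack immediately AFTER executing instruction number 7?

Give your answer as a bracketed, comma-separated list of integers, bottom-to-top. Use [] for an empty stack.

Step 1 ('push 18'): [18]
Step 2 ('push -4'): [18, -4]
Step 3 ('lt'): [0]
Step 4 ('push 5'): [0, 5]
Step 5 ('push 14'): [0, 5, 14]
Step 6 ('swap'): [0, 14, 5]
Step 7 ('push 13'): [0, 14, 5, 13]

Answer: [0, 14, 5, 13]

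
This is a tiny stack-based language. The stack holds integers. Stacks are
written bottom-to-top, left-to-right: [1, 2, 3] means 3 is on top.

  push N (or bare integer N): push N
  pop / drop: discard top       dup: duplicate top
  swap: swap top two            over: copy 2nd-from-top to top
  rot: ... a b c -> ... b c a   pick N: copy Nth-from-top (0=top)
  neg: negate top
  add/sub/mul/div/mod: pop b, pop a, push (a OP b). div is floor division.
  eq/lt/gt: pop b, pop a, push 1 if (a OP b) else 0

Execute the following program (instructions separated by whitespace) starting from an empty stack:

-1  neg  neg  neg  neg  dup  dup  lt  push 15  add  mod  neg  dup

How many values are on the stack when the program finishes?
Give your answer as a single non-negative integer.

Answer: 2

Derivation:
After 'push -1': stack = [-1] (depth 1)
After 'neg': stack = [1] (depth 1)
After 'neg': stack = [-1] (depth 1)
After 'neg': stack = [1] (depth 1)
After 'neg': stack = [-1] (depth 1)
After 'dup': stack = [-1, -1] (depth 2)
After 'dup': stack = [-1, -1, -1] (depth 3)
After 'lt': stack = [-1, 0] (depth 2)
After 'push 15': stack = [-1, 0, 15] (depth 3)
After 'add': stack = [-1, 15] (depth 2)
After 'mod': stack = [14] (depth 1)
After 'neg': stack = [-14] (depth 1)
After 'dup': stack = [-14, -14] (depth 2)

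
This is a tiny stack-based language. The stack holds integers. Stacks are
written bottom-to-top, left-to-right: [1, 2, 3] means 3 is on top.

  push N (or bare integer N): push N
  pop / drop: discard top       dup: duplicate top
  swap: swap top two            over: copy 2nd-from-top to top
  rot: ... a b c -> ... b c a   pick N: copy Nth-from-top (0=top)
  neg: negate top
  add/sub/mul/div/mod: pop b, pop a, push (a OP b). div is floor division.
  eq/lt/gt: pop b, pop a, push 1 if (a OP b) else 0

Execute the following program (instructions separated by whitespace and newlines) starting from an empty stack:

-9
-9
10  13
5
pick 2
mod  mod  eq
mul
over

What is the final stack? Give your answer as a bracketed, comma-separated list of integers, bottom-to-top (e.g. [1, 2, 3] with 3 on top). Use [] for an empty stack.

Answer: [-9, 0, -9]

Derivation:
After 'push -9': [-9]
After 'push -9': [-9, -9]
After 'push 10': [-9, -9, 10]
After 'push 13': [-9, -9, 10, 13]
After 'push 5': [-9, -9, 10, 13, 5]
After 'pick 2': [-9, -9, 10, 13, 5, 10]
After 'mod': [-9, -9, 10, 13, 5]
After 'mod': [-9, -9, 10, 3]
After 'eq': [-9, -9, 0]
After 'mul': [-9, 0]
After 'over': [-9, 0, -9]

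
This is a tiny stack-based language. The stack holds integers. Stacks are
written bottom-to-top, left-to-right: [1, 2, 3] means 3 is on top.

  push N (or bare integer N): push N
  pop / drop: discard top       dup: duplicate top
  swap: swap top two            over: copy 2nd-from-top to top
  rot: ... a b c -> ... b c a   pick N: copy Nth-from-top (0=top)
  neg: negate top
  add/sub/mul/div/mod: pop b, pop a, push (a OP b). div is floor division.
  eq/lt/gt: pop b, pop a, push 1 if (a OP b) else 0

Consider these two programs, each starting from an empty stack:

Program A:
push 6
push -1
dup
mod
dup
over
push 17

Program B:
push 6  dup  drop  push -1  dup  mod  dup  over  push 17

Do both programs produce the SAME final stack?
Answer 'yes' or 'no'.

Answer: yes

Derivation:
Program A trace:
  After 'push 6': [6]
  After 'push -1': [6, -1]
  After 'dup': [6, -1, -1]
  After 'mod': [6, 0]
  After 'dup': [6, 0, 0]
  After 'over': [6, 0, 0, 0]
  After 'push 17': [6, 0, 0, 0, 17]
Program A final stack: [6, 0, 0, 0, 17]

Program B trace:
  After 'push 6': [6]
  After 'dup': [6, 6]
  After 'drop': [6]
  After 'push -1': [6, -1]
  After 'dup': [6, -1, -1]
  After 'mod': [6, 0]
  After 'dup': [6, 0, 0]
  After 'over': [6, 0, 0, 0]
  After 'push 17': [6, 0, 0, 0, 17]
Program B final stack: [6, 0, 0, 0, 17]
Same: yes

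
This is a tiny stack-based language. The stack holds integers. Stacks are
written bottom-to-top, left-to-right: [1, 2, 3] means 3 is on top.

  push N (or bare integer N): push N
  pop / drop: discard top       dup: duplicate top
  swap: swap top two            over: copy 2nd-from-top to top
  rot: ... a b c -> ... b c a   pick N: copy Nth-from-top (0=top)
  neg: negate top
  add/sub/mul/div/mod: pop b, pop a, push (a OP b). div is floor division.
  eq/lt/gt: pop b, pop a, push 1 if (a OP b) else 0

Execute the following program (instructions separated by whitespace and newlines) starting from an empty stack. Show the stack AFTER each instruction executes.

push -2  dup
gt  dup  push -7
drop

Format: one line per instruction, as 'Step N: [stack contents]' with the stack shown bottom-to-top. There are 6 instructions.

Step 1: [-2]
Step 2: [-2, -2]
Step 3: [0]
Step 4: [0, 0]
Step 5: [0, 0, -7]
Step 6: [0, 0]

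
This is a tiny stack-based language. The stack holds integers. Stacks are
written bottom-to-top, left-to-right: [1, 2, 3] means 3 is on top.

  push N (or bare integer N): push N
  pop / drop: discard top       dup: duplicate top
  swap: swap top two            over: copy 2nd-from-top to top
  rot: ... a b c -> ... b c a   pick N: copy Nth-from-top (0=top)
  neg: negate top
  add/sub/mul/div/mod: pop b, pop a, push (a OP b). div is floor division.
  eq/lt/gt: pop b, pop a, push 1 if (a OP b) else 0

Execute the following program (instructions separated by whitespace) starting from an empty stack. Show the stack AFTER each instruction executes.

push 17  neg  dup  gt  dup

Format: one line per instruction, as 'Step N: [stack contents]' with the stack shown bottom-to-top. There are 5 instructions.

Step 1: [17]
Step 2: [-17]
Step 3: [-17, -17]
Step 4: [0]
Step 5: [0, 0]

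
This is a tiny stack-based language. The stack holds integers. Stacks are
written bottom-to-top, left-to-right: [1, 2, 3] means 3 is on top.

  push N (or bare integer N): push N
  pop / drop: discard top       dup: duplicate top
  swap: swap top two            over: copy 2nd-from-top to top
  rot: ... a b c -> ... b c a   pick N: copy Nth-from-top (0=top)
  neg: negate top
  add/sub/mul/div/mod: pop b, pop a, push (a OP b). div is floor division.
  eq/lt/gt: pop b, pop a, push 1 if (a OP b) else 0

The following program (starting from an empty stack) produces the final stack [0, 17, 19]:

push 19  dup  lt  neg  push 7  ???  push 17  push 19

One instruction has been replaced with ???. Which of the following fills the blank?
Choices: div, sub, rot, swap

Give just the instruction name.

Stack before ???: [0, 7]
Stack after ???:  [0]
Checking each choice:
  div: MATCH
  sub: produces [-7, 17, 19]
  rot: stack underflow (need 3, have 2)
  swap: produces [7, 0, 17, 19]


Answer: div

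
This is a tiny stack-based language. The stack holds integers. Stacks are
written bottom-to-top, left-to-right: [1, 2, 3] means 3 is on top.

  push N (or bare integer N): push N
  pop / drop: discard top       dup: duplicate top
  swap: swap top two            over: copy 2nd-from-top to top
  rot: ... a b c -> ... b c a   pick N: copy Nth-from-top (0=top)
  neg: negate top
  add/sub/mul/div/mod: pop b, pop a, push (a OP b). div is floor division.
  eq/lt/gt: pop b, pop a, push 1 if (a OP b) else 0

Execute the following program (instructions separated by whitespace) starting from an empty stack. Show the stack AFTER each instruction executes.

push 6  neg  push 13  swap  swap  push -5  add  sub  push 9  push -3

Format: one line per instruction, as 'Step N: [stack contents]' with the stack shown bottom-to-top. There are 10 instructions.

Step 1: [6]
Step 2: [-6]
Step 3: [-6, 13]
Step 4: [13, -6]
Step 5: [-6, 13]
Step 6: [-6, 13, -5]
Step 7: [-6, 8]
Step 8: [-14]
Step 9: [-14, 9]
Step 10: [-14, 9, -3]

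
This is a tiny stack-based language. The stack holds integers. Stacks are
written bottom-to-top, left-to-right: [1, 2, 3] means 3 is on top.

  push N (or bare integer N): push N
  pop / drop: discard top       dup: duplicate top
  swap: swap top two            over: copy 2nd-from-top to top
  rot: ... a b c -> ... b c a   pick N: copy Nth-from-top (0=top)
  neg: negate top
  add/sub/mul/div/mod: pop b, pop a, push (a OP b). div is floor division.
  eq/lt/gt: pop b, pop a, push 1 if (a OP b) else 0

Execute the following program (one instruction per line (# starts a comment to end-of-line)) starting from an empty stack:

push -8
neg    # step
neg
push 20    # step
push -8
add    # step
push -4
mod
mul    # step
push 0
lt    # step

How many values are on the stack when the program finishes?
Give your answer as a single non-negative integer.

Answer: 1

Derivation:
After 'push -8': stack = [-8] (depth 1)
After 'neg': stack = [8] (depth 1)
After 'neg': stack = [-8] (depth 1)
After 'push 20': stack = [-8, 20] (depth 2)
After 'push -8': stack = [-8, 20, -8] (depth 3)
After 'add': stack = [-8, 12] (depth 2)
After 'push -4': stack = [-8, 12, -4] (depth 3)
After 'mod': stack = [-8, 0] (depth 2)
After 'mul': stack = [0] (depth 1)
After 'push 0': stack = [0, 0] (depth 2)
After 'lt': stack = [0] (depth 1)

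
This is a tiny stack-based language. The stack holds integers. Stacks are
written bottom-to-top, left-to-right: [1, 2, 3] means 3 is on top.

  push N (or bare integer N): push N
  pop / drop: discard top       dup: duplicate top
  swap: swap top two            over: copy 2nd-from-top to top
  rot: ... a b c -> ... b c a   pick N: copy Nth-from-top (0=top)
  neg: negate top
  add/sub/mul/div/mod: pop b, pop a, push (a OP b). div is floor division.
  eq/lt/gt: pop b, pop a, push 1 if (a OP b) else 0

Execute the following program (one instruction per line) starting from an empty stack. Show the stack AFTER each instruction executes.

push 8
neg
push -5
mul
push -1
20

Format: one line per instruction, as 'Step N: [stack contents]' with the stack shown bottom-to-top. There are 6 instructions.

Step 1: [8]
Step 2: [-8]
Step 3: [-8, -5]
Step 4: [40]
Step 5: [40, -1]
Step 6: [40, -1, 20]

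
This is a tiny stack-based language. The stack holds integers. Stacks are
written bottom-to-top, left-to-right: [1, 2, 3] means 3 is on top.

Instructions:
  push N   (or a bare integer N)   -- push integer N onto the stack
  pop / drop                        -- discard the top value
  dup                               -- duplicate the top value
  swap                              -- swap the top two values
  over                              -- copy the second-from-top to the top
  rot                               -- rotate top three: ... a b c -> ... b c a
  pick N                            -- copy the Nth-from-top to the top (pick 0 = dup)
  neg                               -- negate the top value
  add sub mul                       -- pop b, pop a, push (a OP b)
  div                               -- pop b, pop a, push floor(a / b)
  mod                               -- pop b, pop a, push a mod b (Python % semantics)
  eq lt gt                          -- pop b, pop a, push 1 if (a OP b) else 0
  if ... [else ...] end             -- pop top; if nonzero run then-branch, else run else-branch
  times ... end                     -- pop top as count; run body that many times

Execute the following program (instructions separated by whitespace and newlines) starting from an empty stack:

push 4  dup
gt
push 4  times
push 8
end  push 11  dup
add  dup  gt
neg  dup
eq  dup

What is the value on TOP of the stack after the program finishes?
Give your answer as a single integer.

Answer: 1

Derivation:
After 'push 4': [4]
After 'dup': [4, 4]
After 'gt': [0]
After 'push 4': [0, 4]
After 'times': [0]
After 'push 8': [0, 8]
After 'push 8': [0, 8, 8]
After 'push 8': [0, 8, 8, 8]
After 'push 8': [0, 8, 8, 8, 8]
After 'push 11': [0, 8, 8, 8, 8, 11]
After 'dup': [0, 8, 8, 8, 8, 11, 11]
After 'add': [0, 8, 8, 8, 8, 22]
After 'dup': [0, 8, 8, 8, 8, 22, 22]
After 'gt': [0, 8, 8, 8, 8, 0]
After 'neg': [0, 8, 8, 8, 8, 0]
After 'dup': [0, 8, 8, 8, 8, 0, 0]
After 'eq': [0, 8, 8, 8, 8, 1]
After 'dup': [0, 8, 8, 8, 8, 1, 1]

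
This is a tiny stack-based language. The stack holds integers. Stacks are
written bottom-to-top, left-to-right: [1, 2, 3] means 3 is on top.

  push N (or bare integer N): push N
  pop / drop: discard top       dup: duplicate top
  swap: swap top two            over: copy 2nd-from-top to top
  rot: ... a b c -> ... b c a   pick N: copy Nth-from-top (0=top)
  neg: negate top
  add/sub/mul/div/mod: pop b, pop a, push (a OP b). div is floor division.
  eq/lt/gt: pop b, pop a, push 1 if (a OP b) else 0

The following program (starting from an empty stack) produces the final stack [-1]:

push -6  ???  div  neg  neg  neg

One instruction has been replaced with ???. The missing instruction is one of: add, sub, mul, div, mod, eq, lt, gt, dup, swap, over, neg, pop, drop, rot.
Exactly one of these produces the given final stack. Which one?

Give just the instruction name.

Stack before ???: [-6]
Stack after ???:  [-6, -6]
The instruction that transforms [-6] -> [-6, -6] is: dup

Answer: dup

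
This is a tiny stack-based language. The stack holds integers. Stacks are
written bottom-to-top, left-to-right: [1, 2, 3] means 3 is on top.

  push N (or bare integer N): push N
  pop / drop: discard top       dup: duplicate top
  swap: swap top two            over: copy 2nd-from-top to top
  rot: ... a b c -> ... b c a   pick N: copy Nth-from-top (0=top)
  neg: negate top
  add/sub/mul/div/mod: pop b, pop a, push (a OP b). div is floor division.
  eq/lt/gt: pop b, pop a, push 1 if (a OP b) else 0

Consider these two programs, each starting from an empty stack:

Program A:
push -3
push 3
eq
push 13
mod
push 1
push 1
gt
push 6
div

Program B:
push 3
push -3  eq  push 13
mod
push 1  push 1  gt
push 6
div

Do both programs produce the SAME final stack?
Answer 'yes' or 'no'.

Program A trace:
  After 'push -3': [-3]
  After 'push 3': [-3, 3]
  After 'eq': [0]
  After 'push 13': [0, 13]
  After 'mod': [0]
  After 'push 1': [0, 1]
  After 'push 1': [0, 1, 1]
  After 'gt': [0, 0]
  After 'push 6': [0, 0, 6]
  After 'div': [0, 0]
Program A final stack: [0, 0]

Program B trace:
  After 'push 3': [3]
  After 'push -3': [3, -3]
  After 'eq': [0]
  After 'push 13': [0, 13]
  After 'mod': [0]
  After 'push 1': [0, 1]
  After 'push 1': [0, 1, 1]
  After 'gt': [0, 0]
  After 'push 6': [0, 0, 6]
  After 'div': [0, 0]
Program B final stack: [0, 0]
Same: yes

Answer: yes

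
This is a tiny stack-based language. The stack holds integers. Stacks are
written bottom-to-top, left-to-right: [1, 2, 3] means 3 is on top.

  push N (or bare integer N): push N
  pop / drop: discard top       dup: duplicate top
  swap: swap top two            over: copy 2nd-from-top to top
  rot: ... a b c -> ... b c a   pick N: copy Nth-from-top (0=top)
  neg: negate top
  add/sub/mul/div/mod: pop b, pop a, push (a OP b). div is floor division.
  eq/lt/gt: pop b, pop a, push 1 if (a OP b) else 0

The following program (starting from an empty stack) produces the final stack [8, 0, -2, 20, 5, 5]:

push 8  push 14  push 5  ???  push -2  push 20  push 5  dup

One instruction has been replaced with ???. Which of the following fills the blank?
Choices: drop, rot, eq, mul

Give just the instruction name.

Answer: eq

Derivation:
Stack before ???: [8, 14, 5]
Stack after ???:  [8, 0]
Checking each choice:
  drop: produces [8, 14, -2, 20, 5, 5]
  rot: produces [14, 5, 8, -2, 20, 5, 5]
  eq: MATCH
  mul: produces [8, 70, -2, 20, 5, 5]


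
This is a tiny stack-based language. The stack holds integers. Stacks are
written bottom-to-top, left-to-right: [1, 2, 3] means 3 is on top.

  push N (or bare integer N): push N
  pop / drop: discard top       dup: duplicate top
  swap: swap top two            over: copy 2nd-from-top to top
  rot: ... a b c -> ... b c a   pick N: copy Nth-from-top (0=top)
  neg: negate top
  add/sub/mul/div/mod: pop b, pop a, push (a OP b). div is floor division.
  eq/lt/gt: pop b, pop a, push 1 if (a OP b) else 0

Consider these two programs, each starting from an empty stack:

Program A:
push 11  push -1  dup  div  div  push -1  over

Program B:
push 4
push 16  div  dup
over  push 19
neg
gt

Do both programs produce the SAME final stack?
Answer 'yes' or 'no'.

Answer: no

Derivation:
Program A trace:
  After 'push 11': [11]
  After 'push -1': [11, -1]
  After 'dup': [11, -1, -1]
  After 'div': [11, 1]
  After 'div': [11]
  After 'push -1': [11, -1]
  After 'over': [11, -1, 11]
Program A final stack: [11, -1, 11]

Program B trace:
  After 'push 4': [4]
  After 'push 16': [4, 16]
  After 'div': [0]
  After 'dup': [0, 0]
  After 'over': [0, 0, 0]
  After 'push 19': [0, 0, 0, 19]
  After 'neg': [0, 0, 0, -19]
  After 'gt': [0, 0, 1]
Program B final stack: [0, 0, 1]
Same: no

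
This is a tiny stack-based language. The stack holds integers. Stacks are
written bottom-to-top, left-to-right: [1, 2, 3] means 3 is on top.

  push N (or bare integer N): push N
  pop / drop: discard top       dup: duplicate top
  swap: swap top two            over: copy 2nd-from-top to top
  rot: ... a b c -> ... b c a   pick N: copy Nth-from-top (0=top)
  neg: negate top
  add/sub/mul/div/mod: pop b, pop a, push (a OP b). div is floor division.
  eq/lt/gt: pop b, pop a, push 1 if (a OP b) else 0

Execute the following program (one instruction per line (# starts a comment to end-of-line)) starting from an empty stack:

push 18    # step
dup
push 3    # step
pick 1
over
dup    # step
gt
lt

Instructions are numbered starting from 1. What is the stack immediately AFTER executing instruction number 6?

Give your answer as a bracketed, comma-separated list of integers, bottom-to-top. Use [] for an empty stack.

Answer: [18, 18, 3, 18, 3, 3]

Derivation:
Step 1 ('push 18'): [18]
Step 2 ('dup'): [18, 18]
Step 3 ('push 3'): [18, 18, 3]
Step 4 ('pick 1'): [18, 18, 3, 18]
Step 5 ('over'): [18, 18, 3, 18, 3]
Step 6 ('dup'): [18, 18, 3, 18, 3, 3]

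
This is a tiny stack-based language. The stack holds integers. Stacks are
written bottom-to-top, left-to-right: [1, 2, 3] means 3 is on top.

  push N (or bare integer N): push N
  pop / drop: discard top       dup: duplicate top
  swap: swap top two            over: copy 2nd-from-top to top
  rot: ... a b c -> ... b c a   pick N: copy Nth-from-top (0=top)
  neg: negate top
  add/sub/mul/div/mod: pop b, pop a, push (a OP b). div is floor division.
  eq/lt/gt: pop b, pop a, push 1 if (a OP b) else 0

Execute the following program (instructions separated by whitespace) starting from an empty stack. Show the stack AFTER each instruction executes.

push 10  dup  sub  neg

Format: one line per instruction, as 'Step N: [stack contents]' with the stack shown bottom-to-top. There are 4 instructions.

Step 1: [10]
Step 2: [10, 10]
Step 3: [0]
Step 4: [0]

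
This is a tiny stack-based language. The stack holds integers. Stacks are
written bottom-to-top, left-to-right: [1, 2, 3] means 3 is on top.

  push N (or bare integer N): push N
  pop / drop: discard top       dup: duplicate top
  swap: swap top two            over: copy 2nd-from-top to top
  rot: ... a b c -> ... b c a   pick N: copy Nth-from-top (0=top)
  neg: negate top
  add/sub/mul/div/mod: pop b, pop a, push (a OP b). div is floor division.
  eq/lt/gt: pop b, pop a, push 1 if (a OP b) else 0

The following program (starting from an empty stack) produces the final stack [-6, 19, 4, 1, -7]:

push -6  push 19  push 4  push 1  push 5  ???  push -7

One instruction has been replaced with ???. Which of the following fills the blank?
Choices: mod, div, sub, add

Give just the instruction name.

Answer: mod

Derivation:
Stack before ???: [-6, 19, 4, 1, 5]
Stack after ???:  [-6, 19, 4, 1]
Checking each choice:
  mod: MATCH
  div: produces [-6, 19, 4, 0, -7]
  sub: produces [-6, 19, 4, -4, -7]
  add: produces [-6, 19, 4, 6, -7]


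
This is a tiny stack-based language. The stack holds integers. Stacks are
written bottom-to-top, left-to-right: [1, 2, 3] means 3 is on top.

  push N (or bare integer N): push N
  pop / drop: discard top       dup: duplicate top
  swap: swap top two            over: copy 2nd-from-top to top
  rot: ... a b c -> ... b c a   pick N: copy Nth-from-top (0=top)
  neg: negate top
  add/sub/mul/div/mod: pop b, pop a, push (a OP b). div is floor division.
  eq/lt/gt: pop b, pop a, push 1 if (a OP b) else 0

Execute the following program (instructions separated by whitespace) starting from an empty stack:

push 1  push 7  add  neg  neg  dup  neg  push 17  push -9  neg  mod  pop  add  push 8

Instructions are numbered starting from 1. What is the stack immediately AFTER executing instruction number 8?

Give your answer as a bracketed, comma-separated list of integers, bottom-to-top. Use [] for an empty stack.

Step 1 ('push 1'): [1]
Step 2 ('push 7'): [1, 7]
Step 3 ('add'): [8]
Step 4 ('neg'): [-8]
Step 5 ('neg'): [8]
Step 6 ('dup'): [8, 8]
Step 7 ('neg'): [8, -8]
Step 8 ('push 17'): [8, -8, 17]

Answer: [8, -8, 17]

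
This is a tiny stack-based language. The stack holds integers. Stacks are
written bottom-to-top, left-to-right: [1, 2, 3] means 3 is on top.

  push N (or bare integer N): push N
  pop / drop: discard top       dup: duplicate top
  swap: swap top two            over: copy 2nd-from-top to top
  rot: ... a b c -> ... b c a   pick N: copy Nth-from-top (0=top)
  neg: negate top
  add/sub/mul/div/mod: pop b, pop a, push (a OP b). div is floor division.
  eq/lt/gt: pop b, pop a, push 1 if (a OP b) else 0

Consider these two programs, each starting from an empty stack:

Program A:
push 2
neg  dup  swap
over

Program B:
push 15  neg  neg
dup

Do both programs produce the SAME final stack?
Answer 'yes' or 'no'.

Program A trace:
  After 'push 2': [2]
  After 'neg': [-2]
  After 'dup': [-2, -2]
  After 'swap': [-2, -2]
  After 'over': [-2, -2, -2]
Program A final stack: [-2, -2, -2]

Program B trace:
  After 'push 15': [15]
  After 'neg': [-15]
  After 'neg': [15]
  After 'dup': [15, 15]
Program B final stack: [15, 15]
Same: no

Answer: no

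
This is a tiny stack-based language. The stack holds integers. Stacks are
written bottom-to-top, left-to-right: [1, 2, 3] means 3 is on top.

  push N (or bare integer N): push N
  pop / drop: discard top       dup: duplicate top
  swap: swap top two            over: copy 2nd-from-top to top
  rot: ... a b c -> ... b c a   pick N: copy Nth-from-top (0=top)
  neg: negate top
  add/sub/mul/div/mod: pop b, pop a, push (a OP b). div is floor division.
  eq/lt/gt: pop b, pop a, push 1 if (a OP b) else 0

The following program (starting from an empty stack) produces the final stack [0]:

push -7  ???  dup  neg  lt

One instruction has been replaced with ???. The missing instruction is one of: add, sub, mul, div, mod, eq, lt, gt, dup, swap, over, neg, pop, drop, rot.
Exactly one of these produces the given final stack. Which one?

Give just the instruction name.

Stack before ???: [-7]
Stack after ???:  [7]
The instruction that transforms [-7] -> [7] is: neg

Answer: neg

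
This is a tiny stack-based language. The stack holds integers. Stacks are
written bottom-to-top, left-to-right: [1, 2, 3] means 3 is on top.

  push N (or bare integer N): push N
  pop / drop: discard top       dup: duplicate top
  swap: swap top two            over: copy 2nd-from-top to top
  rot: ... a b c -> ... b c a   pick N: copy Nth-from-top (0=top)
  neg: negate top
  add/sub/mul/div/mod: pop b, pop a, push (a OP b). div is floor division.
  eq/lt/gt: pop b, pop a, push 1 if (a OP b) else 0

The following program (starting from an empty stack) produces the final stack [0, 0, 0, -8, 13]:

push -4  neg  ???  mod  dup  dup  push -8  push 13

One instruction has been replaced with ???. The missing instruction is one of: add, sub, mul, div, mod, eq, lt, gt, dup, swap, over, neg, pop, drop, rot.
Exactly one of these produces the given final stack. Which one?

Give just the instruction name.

Stack before ???: [4]
Stack after ???:  [4, 4]
The instruction that transforms [4] -> [4, 4] is: dup

Answer: dup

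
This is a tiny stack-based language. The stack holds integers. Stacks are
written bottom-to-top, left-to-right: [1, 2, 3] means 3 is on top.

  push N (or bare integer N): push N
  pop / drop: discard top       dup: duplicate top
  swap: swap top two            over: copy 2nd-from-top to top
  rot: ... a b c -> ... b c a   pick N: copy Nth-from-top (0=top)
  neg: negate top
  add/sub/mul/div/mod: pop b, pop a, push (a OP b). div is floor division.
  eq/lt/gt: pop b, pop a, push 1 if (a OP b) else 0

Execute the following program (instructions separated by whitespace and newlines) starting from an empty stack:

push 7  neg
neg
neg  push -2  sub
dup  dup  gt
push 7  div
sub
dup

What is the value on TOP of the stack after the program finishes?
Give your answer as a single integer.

After 'push 7': [7]
After 'neg': [-7]
After 'neg': [7]
After 'neg': [-7]
After 'push -2': [-7, -2]
After 'sub': [-5]
After 'dup': [-5, -5]
After 'dup': [-5, -5, -5]
After 'gt': [-5, 0]
After 'push 7': [-5, 0, 7]
After 'div': [-5, 0]
After 'sub': [-5]
After 'dup': [-5, -5]

Answer: -5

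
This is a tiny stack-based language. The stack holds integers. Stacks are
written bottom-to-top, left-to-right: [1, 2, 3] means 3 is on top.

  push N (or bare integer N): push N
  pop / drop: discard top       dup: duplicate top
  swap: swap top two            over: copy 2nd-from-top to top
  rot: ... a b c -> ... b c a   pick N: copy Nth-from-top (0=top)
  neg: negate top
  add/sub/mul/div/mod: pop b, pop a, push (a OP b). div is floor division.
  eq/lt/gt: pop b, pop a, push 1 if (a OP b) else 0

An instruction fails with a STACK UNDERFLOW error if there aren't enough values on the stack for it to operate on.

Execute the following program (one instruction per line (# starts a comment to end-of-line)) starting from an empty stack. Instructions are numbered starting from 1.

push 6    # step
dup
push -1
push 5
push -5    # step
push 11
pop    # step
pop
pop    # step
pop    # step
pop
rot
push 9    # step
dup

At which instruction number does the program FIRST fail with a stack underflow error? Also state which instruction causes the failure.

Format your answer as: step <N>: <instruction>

Answer: step 12: rot

Derivation:
Step 1 ('push 6'): stack = [6], depth = 1
Step 2 ('dup'): stack = [6, 6], depth = 2
Step 3 ('push -1'): stack = [6, 6, -1], depth = 3
Step 4 ('push 5'): stack = [6, 6, -1, 5], depth = 4
Step 5 ('push -5'): stack = [6, 6, -1, 5, -5], depth = 5
Step 6 ('push 11'): stack = [6, 6, -1, 5, -5, 11], depth = 6
Step 7 ('pop'): stack = [6, 6, -1, 5, -5], depth = 5
Step 8 ('pop'): stack = [6, 6, -1, 5], depth = 4
Step 9 ('pop'): stack = [6, 6, -1], depth = 3
Step 10 ('pop'): stack = [6, 6], depth = 2
Step 11 ('pop'): stack = [6], depth = 1
Step 12 ('rot'): needs 3 value(s) but depth is 1 — STACK UNDERFLOW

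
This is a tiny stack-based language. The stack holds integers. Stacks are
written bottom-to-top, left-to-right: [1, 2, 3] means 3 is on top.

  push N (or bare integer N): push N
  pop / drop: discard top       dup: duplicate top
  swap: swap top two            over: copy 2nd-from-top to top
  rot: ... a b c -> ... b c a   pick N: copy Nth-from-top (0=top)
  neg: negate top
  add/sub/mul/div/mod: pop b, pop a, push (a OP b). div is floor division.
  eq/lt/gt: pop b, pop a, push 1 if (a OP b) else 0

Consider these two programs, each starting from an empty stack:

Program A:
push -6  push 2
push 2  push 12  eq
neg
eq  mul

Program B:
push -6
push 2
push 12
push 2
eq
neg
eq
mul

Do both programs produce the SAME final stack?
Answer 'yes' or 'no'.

Program A trace:
  After 'push -6': [-6]
  After 'push 2': [-6, 2]
  After 'push 2': [-6, 2, 2]
  After 'push 12': [-6, 2, 2, 12]
  After 'eq': [-6, 2, 0]
  After 'neg': [-6, 2, 0]
  After 'eq': [-6, 0]
  After 'mul': [0]
Program A final stack: [0]

Program B trace:
  After 'push -6': [-6]
  After 'push 2': [-6, 2]
  After 'push 12': [-6, 2, 12]
  After 'push 2': [-6, 2, 12, 2]
  After 'eq': [-6, 2, 0]
  After 'neg': [-6, 2, 0]
  After 'eq': [-6, 0]
  After 'mul': [0]
Program B final stack: [0]
Same: yes

Answer: yes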